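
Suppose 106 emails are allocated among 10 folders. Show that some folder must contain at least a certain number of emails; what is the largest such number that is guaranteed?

The 10 folders are the holes and the 106 emails are the pigeons.
If every folder held at most 10 emails, the total would be at most 10 × 10 = 100, which is less than 106.
So some folder holds at least ⌈106/10⌉ = 11 emails.

11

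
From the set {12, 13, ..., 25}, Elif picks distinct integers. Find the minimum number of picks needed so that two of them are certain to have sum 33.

Two chosen integers sum to 33 exactly when both halves of some pair {x, 33−x} with 12 ≤ x ≤ 33−x ≤ 21 are chosen — 5 such pairs.
The remaining 4 elements (those with no distinct partner in range) can never complete a 33-sum, so the worst case takes all of them and one from each pair: 4 + 5 = 9.
The 10th integer has to be the second member of some pair, so 9 + 1 = 10.

10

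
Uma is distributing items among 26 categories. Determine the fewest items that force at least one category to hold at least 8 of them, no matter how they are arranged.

183

With 182 items one could put exactly 7 in each of the 26 categories, and no category would reach 8.
One more item must land in a category that already has 7, giving it 8.
So 26 × 7 + 1 = 183 items are required.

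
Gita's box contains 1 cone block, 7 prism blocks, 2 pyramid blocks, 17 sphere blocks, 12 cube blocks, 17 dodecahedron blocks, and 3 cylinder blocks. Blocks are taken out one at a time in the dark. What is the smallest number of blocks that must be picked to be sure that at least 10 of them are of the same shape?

41

By the pigeonhole principle, the 7 shapes are the holes; the blocks drawn are the pigeons.
To avoid 10 of any one shape, the worst case takes at most 9 of each shape, or every block of a shape that has fewer than 9.
That gives 1 + 7 + 2 + 9 + 9 + 9 + 3 = 40 blocks with no shape reaching 10.
The next block forces some shape to 10, so 40 + 1 = 41.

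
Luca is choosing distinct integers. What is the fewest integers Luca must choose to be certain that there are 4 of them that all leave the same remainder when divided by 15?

46

The 15 residue classes mod 15 are the pigeonholes.
With 45 integers one could put 3 in each residue class and have no class reach 4.
The 46th integer pushes some class to 4, so 15·3 + 1 = 46.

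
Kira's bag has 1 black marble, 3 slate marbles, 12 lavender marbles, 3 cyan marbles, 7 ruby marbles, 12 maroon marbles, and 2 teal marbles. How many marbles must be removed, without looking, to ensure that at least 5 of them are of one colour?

An adversary could hand out at most 4 marbles per colour (4 colours run out sooner): 1 + 3 + 4 + 3 + 4 + 4 + 2 = 21 marbles and still no colour has 5.
By pigeonhole, one more marble lands in a colour already at 4, so 22 draws are enough and 21 are not.

22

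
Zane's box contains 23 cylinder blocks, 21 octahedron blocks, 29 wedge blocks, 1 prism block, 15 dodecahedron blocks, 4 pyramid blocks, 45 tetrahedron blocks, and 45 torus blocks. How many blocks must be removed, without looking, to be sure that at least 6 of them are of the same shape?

36

Pigeonhole: the 8 shapes are the holes; the blocks drawn are the pigeons.
To avoid 6 of any one shape, the worst case takes at most 5 of each shape, or every block of a shape that has fewer than 5.
That gives 5 + 5 + 5 + 1 + 5 + 4 + 5 + 5 = 35 blocks with no shape reaching 6.
The next block forces some shape to 6, so 35 + 1 = 36.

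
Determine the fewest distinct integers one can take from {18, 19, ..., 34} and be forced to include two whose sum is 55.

Group the elements by complementary pair {x, 55−x}: {21,34}, {22,33}, {23,32}, …, giving 7 two-element pairs and 3 integers whose partner 55−x falls outside [18,34].
By pigeonhole, treating each of those 10 groups as a pigeonhole, one can pick one integer per group — 10 integers — with no two summing to 55.
The 11th integer lands in an occupied pair, forcing a sum of 55.

11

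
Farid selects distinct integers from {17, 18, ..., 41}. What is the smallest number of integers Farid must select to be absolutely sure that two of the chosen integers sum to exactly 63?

16

A set avoiding the sum 63 can contain at most one of each pair {x, 63−x}, plus the 5 elements whose complement lies outside the range.
The integers 17, …, 31 (15 of them) are such a set: any two sum to at least 17+18 = 35 and at most 30+31 = 61 < 63.
Any 16th integer completes one of the 10 pairs, so 16 choices force a sum of 63.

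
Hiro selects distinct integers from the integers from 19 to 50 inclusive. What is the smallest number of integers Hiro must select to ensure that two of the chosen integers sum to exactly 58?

A set avoiding the sum 58 can contain at most one of each pair {x, 58−x}, plus the 12 elements whose complement lies outside the range or equal to its own complement.
The integers 29, …, 50 (22 of them) are such a set: any two sum to at least 29+30 = 59 > 58.
Any 23rd integer completes one of the 10 pairs, so 23 choices force a sum of 58.

23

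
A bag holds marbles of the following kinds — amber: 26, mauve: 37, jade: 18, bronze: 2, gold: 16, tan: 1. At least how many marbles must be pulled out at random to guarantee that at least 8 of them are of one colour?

32

Put each drawn marble into a box by colour. The largest draw with every box below 8 takes min(count, 7) from each colour; colours with fewer than 7 contribute all they have.
Σ min(cᵢ, 7) = 7 + 7 + 7 + 2 + 7 + 1 = 31.
Draw number 31 + 1 = 32 must push one box to 8.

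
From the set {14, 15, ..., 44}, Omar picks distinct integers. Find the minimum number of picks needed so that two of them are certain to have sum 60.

Two chosen integers sum to 60 exactly when both halves of some pair {x, 60−x} with 16 ≤ x ≤ 60−x ≤ 44 are chosen — 14 such pairs.
The remaining 3 elements (those with no distinct partner in range) can never complete a 60-sum, so the worst case takes all of them and one from each pair: 3 + 14 = 17.
The 18th integer has to be the second member of some pair, so 17 + 1 = 18.

18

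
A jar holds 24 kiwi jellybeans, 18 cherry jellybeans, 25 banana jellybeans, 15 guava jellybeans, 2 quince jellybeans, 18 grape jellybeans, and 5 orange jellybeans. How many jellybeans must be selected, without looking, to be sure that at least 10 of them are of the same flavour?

53

The 7 flavours are the holes; the jellybeans drawn are the pigeons.
To avoid 10 of any one flavour, the worst case takes at most 9 of each flavour, or every jellybean of a flavour that has fewer than 9.
That gives 9 + 9 + 9 + 9 + 2 + 9 + 5 = 52 jellybeans with no flavour reaching 10.
The next jellybean forces some flavour to 10, so 52 + 1 = 53.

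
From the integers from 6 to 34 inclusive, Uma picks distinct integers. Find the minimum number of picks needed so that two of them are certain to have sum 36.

Group the elements by complementary pair {x, 36−x}: {6,30}, {7,29}, {8,28}, …, giving 12 two-element pairs, the single value 18 (it cannot pair with itself since the integers are distinct), and 4 integers whose partner 36−x falls outside [6,34].
By the pigeonhole principle, treating each of those 17 groups as a pigeonhole, one can pick one integer per group — 17 integers — with no two summing to 36.
The 18th integer lands in an occupied pair, forcing a sum of 36.

18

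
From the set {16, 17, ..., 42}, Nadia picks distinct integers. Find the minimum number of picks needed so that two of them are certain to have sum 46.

21

Two chosen integers sum to 46 exactly when both halves of some pair {x, 46−x} with 16 ≤ x ≤ 46−x ≤ 30 are chosen — 7 such pairs.
The remaining 13 elements (those with no distinct partner in range) can never complete a 46-sum, so the worst case takes all of them and one from each pair: 13 + 7 = 20.
By the pigeonhole principle, the 21st integer has to be the second member of some pair, so 20 + 1 = 21.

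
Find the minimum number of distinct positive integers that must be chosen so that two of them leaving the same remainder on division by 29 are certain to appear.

The 29 residue classes mod 29 are the pigeonholes.
With 29 integers one could put 1 in each residue class and have no class reach 2.
The 30th integer pushes some class to 2, so 29·1 + 1 = 30.

30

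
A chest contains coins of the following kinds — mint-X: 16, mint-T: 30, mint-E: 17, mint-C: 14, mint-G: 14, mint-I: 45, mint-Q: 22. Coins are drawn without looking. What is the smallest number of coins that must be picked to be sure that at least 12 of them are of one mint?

78

An adversary could hand out at most 11 coins per mint: 11 + 11 + 11 + 11 + 11 + 11 + 11 = 77 coins and still no mint has 12.
By pigeonhole, one more coin lands in a mint already at 11, so 78 draws are enough and 77 are not.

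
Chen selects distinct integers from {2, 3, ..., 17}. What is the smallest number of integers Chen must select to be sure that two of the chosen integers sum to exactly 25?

12

A set avoiding the sum 25 can contain at most one of each pair {x, 25−x}, plus the 6 elements whose complement lies outside the range.
The integers 2, …, 12 (11 of them) are such a set: any two sum to at least 2+3 = 5 and at most 11+12 = 23 < 25.
By the pigeonhole principle, any 12th integer completes one of the 5 pairs, so 12 choices force a sum of 25.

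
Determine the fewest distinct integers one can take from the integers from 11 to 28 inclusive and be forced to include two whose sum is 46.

Group the elements by complementary pair {x, 46−x}: {18,28}, {19,27}, {20,26}, …, giving 5 two-element pairs, the single value 23 (it cannot pair with itself since the integers are distinct), and 7 integers whose partner 46−x falls outside [11,28].
By the pigeonhole principle, treating each of those 13 groups as a pigeonhole, one can pick one integer per group — 13 integers — with no two summing to 46.
The 14th integer lands in an occupied pair, forcing a sum of 46.

14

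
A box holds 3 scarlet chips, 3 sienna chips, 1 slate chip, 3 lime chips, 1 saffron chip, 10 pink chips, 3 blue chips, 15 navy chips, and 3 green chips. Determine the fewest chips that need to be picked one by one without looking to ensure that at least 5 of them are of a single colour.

26

Put each drawn chip into a box by colour. The largest draw with every box below 5 takes min(count, 4) from each colour; colours with fewer than 4 contribute all they have.
Σ min(cᵢ, 4) = 3 + 3 + 1 + 3 + 1 + 4 + 3 + 4 + 3 = 25.
Draw number 25 + 1 = 26 must push one box to 5.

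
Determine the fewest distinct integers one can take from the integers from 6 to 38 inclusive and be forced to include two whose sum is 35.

22

Two chosen integers sum to 35 exactly when both halves of some pair {x, 35−x} with 6 ≤ x ≤ 35−x ≤ 29 are chosen — 12 such pairs.
The remaining 9 elements (those with no distinct partner in range) can never complete a 35-sum, so the worst case takes all of them and one from each pair: 9 + 12 = 21.
The 22nd integer has to be the second member of some pair, so 21 + 1 = 22.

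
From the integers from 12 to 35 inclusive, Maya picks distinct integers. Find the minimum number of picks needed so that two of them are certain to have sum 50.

Group the elements by complementary pair {x, 50−x}: {15,35}, {16,34}, {17,33}, …, giving 10 two-element pairs, the single value 25 (it cannot pair with itself since the integers are distinct), and 3 integers whose partner 50−x falls outside [12,35].
Treating each of those 14 groups as a pigeonhole, one can pick one integer per group — 14 integers — with no two summing to 50.
The 15th integer lands in an occupied pair, forcing a sum of 50.

15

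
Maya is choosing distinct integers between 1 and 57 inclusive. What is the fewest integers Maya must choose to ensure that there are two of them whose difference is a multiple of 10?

11

Integers whose pairwise differences are multiples of 10 are exactly those sharing a remainder mod 10. By pigeonhole, the 10 residue classes mod 10 are the pigeonholes.
With 10 integers one could put 1 in each residue class and have no class reach 2.
The 11th integer pushes some class to 2, so 10·1 + 1 = 11.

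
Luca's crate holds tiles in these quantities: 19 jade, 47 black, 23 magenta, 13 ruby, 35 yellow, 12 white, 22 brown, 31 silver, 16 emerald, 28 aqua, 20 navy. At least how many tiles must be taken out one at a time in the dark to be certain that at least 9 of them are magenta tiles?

252

In the worst case for collecting magenta tiles, every non-magenta tile comes out first.
There are 19 + 47 + 13 + 35 + 12 + 22 + 31 + 16 + 28 + 20 = 243 non-magenta tiles altogether.
After those, each further tile must be magenta, so 243 + 9 = 252 draws guarantee 9 magenta tiles.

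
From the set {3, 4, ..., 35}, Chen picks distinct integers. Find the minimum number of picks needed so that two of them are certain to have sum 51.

24

Group the elements by complementary pair {x, 51−x}: {16,35}, {17,34}, {18,33}, …, giving 10 two-element pairs and 13 integers whose partner 51−x falls outside [3,35].
By the pigeonhole principle, treating each of those 23 groups as a pigeonhole, one can pick one integer per group — 23 integers — with no two summing to 51.
The 24th integer lands in an occupied pair, forcing a sum of 51.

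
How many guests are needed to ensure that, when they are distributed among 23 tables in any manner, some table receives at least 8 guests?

With 161 guests one could put exactly 7 in each of the 23 tables, and no table would reach 8.
One more guest must land in a table that already has 7, giving it 8.
So 23 × 7 + 1 = 162 guests are required.

162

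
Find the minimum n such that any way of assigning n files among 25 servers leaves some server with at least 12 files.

276

With 275 files one could put exactly 11 in each of the 25 servers, and no server would reach 12.
Pigeonhole: one more file must land in a server that already has 11, giving it 12.
So 25 × 11 + 1 = 276 files are required.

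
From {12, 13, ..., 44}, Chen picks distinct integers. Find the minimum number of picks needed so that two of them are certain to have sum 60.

20

A set avoiding the sum 60 can contain at most one of each pair {x, 60−x}, plus the 5 elements whose complement lies outside the range or equal to its own complement.
The integers 12, …, 30 (19 of them) are such a set: any two sum to at least 12+13 = 25 and at most 29+30 = 59 < 60.
Any 20th integer completes one of the 14 pairs, so 20 choices force a sum of 60.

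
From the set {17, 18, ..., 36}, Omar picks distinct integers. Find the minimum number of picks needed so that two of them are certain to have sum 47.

A set avoiding the sum 47 can contain at most one of each pair {x, 47−x}, plus the 6 elements whose complement lies outside the range.
The integers 24, …, 36 (13 of them) are such a set: any two sum to at least 24+25 = 49 > 47.
Any 14th integer completes one of the 7 pairs, so 14 choices force a sum of 47.

14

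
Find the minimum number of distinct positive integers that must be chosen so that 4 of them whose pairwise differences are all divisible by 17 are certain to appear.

52

Integers whose pairwise differences are multiples of 17 are exactly those sharing a remainder mod 17. The 17 residue classes mod 17 are the pigeonholes.
With 51 integers one could put 3 in each residue class and have no class reach 4.
The 52nd integer pushes some class to 4, so 17·3 + 1 = 52.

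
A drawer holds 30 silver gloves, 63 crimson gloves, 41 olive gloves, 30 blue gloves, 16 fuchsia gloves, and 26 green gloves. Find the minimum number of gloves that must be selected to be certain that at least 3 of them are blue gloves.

In the worst case for collecting blue gloves, every non-blue glove comes out first.
There are 30 + 63 + 41 + 16 + 26 = 176 non-blue gloves altogether.
After those, each further glove must be blue, so 176 + 3 = 179 draws guarantee 3 blue gloves.

179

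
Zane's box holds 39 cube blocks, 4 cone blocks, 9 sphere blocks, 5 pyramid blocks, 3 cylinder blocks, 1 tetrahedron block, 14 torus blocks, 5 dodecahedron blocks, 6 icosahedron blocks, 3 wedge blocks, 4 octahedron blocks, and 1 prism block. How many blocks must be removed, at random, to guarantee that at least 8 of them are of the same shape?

54

Put each drawn block into a box by shape. The largest draw with every box below 8 takes min(count, 7) from each shape; shapes with fewer than 7 contribute all they have.
Σ min(cᵢ, 7) = 7 + 4 + 7 + 5 + 3 + 1 + 7 + 5 + 6 + 3 + 4 + 1 = 53.
Draw number 53 + 1 = 54 must push one box to 8.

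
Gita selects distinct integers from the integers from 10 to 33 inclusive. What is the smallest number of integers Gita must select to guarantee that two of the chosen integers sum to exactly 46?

Group the elements by complementary pair {x, 46−x}: {13,33}, {14,32}, {15,31}, …, giving 10 two-element pairs, the single value 23 (it cannot pair with itself since the integers are distinct), and 3 integers whose partner 46−x falls outside [10,33].
Treating each of those 14 groups as a pigeonhole, one can pick one integer per group — 14 integers — with no two summing to 46.
The 15th integer lands in an occupied pair, forcing a sum of 46.

15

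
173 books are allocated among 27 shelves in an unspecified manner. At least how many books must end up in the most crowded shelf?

7

By pigeonhole, the 27 shelves are the holes and the 173 books are the pigeons.
If every shelf held at most 6 books, the total would be at most 27 × 6 = 162, which is less than 173.
So some shelf holds at least ⌈173/27⌉ = 7 books.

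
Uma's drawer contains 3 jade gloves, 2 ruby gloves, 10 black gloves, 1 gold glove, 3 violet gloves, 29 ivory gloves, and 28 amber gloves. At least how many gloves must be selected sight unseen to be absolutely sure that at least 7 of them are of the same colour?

By the pigeonhole principle, put each drawn glove into a box by colour. The largest draw with every box below 7 takes min(count, 6) from each colour; colours with fewer than 6 contribute all they have.
Σ min(cᵢ, 6) = 3 + 2 + 6 + 1 + 3 + 6 + 6 = 27.
Draw number 27 + 1 = 28 must push one box to 7.

28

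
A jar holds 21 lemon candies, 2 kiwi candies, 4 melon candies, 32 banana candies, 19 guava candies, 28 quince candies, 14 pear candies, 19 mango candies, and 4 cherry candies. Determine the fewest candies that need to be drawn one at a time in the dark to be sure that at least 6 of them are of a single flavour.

41

By pigeonhole, put each drawn candy into a box by flavour. The largest draw with every box below 6 takes min(count, 5) from each flavour; flavours with fewer than 5 contribute all they have.
Σ min(cᵢ, 5) = 5 + 2 + 4 + 5 + 5 + 5 + 5 + 5 + 4 = 40.
Draw number 40 + 1 = 41 must push one box to 6.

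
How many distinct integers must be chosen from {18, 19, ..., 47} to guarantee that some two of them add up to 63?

A set avoiding the sum 63 can contain at most one of each pair {x, 63−x}, plus the 2 elements whose complement lies outside the range.
The integers 32, …, 47 (16 of them) are such a set: any two sum to at least 32+33 = 65 > 63.
By pigeonhole, any 17th integer completes one of the 14 pairs, so 17 choices force a sum of 63.

17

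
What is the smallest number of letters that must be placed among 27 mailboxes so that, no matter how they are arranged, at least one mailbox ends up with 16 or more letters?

406

With 405 letters one could put exactly 15 in each of the 27 mailboxes, and no mailbox would reach 16.
By the pigeonhole principle, one more letter must land in a mailbox that already has 15, giving it 16.
So 27 × 15 + 1 = 406 letters are required.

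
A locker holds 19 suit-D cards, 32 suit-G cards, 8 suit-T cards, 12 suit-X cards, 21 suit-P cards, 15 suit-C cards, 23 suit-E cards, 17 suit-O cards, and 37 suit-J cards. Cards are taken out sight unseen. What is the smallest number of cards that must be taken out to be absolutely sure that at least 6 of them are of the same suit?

An adversary could hand out at most 5 cards per suit: 5 + 5 + 5 + 5 + 5 + 5 + 5 + 5 + 5 = 45 cards and still no suit has 6.
One more card lands in a suit already at 5, so 46 draws are enough and 45 are not.

46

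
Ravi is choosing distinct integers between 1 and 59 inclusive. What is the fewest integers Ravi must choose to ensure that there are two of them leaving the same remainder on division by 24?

25

The 24 residue classes mod 24 are the pigeonholes.
With 24 integers one could put 1 in each residue class and have no class reach 2.
The 25th integer pushes some class to 2, so 24·1 + 1 = 25.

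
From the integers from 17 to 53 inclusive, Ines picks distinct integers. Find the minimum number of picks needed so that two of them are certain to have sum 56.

Group the elements by complementary pair {x, 56−x}: {17,39}, {18,38}, {19,37}, …, giving 11 two-element pairs, the single value 28 (it cannot pair with itself since the integers are distinct), and 14 integers whose partner 56−x falls outside [17,53].
By the pigeonhole principle, treating each of those 26 groups as a pigeonhole, one can pick one integer per group — 26 integers — with no two summing to 56.
The 27th integer lands in an occupied pair, forcing a sum of 56.

27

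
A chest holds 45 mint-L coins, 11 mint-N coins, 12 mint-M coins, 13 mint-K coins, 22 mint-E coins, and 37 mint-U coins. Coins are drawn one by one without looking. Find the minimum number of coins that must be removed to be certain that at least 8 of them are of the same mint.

An adversary could hand out at most 7 coins per mint: 7 + 7 + 7 + 7 + 7 + 7 = 42 coins and still no mint has 8.
One more coin lands in a mint already at 7, so 43 draws are enough and 42 are not.

43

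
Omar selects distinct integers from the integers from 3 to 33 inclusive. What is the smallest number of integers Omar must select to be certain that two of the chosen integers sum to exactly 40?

19

Two chosen integers sum to 40 exactly when both halves of some pair {x, 40−x} with 7 ≤ x ≤ 40−x ≤ 33 are chosen — 13 such pairs.
The remaining 5 elements (those with no distinct partner in range) can never complete a 40-sum, so the worst case takes all of them and one from each pair: 5 + 13 = 18.
The 19th integer has to be the second member of some pair, so 18 + 1 = 19.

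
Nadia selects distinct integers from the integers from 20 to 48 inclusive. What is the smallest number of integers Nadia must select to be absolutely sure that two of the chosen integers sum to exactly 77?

20

Group the elements by complementary pair {x, 77−x}: {29,48}, {30,47}, {31,46}, …, giving 10 two-element pairs and 9 integers whose partner 77−x falls outside [20,48].
By pigeonhole, treating each of those 19 groups as a pigeonhole, one can pick one integer per group — 19 integers — with no two summing to 77.
The 20th integer lands in an occupied pair, forcing a sum of 77.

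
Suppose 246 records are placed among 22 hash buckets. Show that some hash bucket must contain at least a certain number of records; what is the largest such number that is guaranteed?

The 22 hash buckets are the holes and the 246 records are the pigeons.
If every hash bucket held at most 11 records, the total would be at most 22 × 11 = 242, which is less than 246.
So some hash bucket holds at least ⌈246/22⌉ = 12 records.

12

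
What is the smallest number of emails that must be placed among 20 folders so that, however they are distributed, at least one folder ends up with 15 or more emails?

With 280 emails one could put exactly 14 in each of the 20 folders, and no folder would reach 15.
One more email must land in a folder that already has 14, giving it 15.
So 20 × 14 + 1 = 281 emails are required.

281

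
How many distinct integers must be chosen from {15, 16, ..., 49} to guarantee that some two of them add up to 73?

A set avoiding the sum 73 can contain at most one of each pair {x, 73−x}, plus the 9 elements whose complement lies outside the range.
The integers 15, …, 36 (22 of them) are such a set: any two sum to at least 15+16 = 31 and at most 35+36 = 71 < 73.
Pigeonhole: any 23rd integer completes one of the 13 pairs, so 23 choices force a sum of 73.

23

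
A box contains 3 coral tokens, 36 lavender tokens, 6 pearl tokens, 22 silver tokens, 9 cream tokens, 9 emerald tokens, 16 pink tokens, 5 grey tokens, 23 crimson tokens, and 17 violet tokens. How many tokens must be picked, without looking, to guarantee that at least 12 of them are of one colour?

88

Put each drawn token into a box by colour. The largest draw with every box below 12 takes min(count, 11) from each colour; colours with fewer than 11 contribute all they have.
Σ min(cᵢ, 11) = 3 + 11 + 6 + 11 + 9 + 9 + 11 + 5 + 11 + 11 = 87.
Draw number 87 + 1 = 88 must push one box to 12.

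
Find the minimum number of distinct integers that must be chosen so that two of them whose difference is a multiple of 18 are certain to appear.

19

Integers whose pairwise differences are multiples of 18 are exactly those sharing a remainder mod 18. By pigeonhole, the 18 residue classes mod 18 are the pigeonholes.
With 18 integers one could put 1 in each residue class and have no class reach 2.
The 19th integer pushes some class to 2, so 18·1 + 1 = 19.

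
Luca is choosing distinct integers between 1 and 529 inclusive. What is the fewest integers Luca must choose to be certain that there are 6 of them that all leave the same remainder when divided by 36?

Pigeonhole: the 36 residue classes mod 36 are the pigeonholes.
With 180 integers one could put 5 in each residue class and have no class reach 6.
The 181st integer pushes some class to 6, so 36·5 + 1 = 181.

181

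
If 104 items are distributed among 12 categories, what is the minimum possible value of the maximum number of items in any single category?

9

The 12 categories are the holes and the 104 items are the pigeons.
If every category held at most 8 items, the total would be at most 12 × 8 = 96, which is less than 104.
So some category holds at least ⌈104/12⌉ = 9 items.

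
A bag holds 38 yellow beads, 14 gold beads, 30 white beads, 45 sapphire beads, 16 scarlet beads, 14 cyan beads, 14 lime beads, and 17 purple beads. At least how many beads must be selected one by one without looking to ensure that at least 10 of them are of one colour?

73

An adversary could hand out at most 9 beads per colour: 9 + 9 + 9 + 9 + 9 + 9 + 9 + 9 = 72 beads and still no colour has 10.
By pigeonhole, one more bead lands in a colour already at 9, so 73 draws are enough and 72 are not.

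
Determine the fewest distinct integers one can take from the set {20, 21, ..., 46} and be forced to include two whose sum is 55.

20

Two chosen integers sum to 55 exactly when both halves of some pair {x, 55−x} with 20 ≤ x ≤ 55−x ≤ 35 are chosen — 8 such pairs.
The remaining 11 elements (those with no distinct partner in range) can never complete a 55-sum, so the worst case takes all of them and one from each pair: 11 + 8 = 19.
The 20th integer has to be the second member of some pair, so 19 + 1 = 20.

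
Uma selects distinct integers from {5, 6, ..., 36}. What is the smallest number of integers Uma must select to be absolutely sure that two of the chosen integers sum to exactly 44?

19

Group the elements by complementary pair {x, 44−x}: {8,36}, {9,35}, {10,34}, …, giving 14 two-element pairs; the single value 22 (it cannot pair with itself since the integers are distinct); and 3 integers whose partner 44−x falls outside [5,36].
Treating each of those 18 groups as a pigeonhole, one can pick one integer per group — 18 integers — with no two summing to 44.
The 19th integer lands in an occupied pair, forcing a sum of 44.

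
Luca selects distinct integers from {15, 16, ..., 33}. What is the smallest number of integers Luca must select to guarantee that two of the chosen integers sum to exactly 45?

A set avoiding the sum 45 can contain at most one of each pair {x, 45−x}, plus the 3 elements whose complement lies outside the range.
The integers 23, …, 33 (11 of them) are such a set: any two sum to at least 23+24 = 47 > 45.
By the pigeonhole principle, any 12th integer completes one of the 8 pairs, so 12 choices force a sum of 45.

12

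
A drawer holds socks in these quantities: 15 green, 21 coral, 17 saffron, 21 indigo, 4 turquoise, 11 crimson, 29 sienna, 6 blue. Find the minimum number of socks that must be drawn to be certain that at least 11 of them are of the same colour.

71

The 8 colours are the holes; the socks drawn are the pigeons.
To avoid 11 of any one colour, the worst case takes at most 10 of each colour, or every sock of a colour that has fewer than 10.
That gives 10 + 10 + 10 + 10 + 4 + 10 + 10 + 6 = 70 socks with no colour reaching 11.
The next sock forces some colour to 11, so 70 + 1 = 71.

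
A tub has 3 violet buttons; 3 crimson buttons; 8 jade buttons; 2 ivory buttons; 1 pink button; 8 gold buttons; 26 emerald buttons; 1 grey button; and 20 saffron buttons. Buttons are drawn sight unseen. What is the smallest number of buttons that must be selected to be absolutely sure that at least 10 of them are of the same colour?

45

An adversary could hand out at most 9 buttons per colour (7 colours run out sooner): 3 + 3 + 8 + 2 + 1 + 8 + 9 + 1 + 9 = 44 buttons and still no colour has 10.
One more button lands in a colour already at 9, so 45 draws are enough and 44 are not.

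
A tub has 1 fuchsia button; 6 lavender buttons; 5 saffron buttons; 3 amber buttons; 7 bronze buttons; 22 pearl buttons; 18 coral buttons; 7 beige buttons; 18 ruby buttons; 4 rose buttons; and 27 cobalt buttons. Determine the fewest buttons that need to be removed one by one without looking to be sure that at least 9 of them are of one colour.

By pigeonhole, put each drawn button into a box by colour. The largest draw with every box below 9 takes min(count, 8) from each colour; colours with fewer than 8 contribute all they have.
Σ min(cᵢ, 8) = 1 + 6 + 5 + 3 + 7 + 8 + 8 + 7 + 8 + 4 + 8 = 65.
Draw number 65 + 1 = 66 must push one box to 9.

66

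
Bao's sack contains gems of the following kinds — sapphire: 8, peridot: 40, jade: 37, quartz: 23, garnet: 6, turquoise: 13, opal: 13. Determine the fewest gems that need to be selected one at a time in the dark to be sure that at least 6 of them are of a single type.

Put each drawn gem into a box by type. The largest draw with every box below 6 takes min(count, 5) from each type.
Σ min(cᵢ, 5) = 5 + 5 + 5 + 5 + 5 + 5 + 5 = 35.
Draw number 35 + 1 = 36 must push one box to 6.

36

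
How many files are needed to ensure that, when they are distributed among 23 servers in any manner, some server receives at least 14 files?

300

With 299 files one could put exactly 13 in each of the 23 servers, and no server would reach 14.
Pigeonhole: one more file must land in a server that already has 13, giving it 14.
So 23 × 13 + 1 = 300 files are required.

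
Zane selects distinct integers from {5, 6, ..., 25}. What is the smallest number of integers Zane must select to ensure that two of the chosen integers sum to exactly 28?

13

Group the elements by complementary pair {x, 28−x}: {5,23}, {6,22}, {7,21}, …, giving 9 two-element pairs, the single value 14 (it cannot pair with itself since the integers are distinct), and 2 integers whose partner 28−x falls outside [5,25].
By pigeonhole, treating each of those 12 groups as a pigeonhole, one can pick one integer per group — 12 integers — with no two summing to 28.
The 13th integer lands in an occupied pair, forcing a sum of 28.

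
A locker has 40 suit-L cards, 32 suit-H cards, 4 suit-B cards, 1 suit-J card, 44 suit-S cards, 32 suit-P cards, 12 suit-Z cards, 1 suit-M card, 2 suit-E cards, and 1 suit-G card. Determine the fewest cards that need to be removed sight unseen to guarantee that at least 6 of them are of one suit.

By the pigeonhole principle, the 10 suits are the holes; the cards drawn are the pigeons.
To avoid 6 of any one suit, the worst case takes at most 5 of each suit, or every card of a suit that has fewer than 5.
That gives 5 + 5 + 4 + 1 + 5 + 5 + 5 + 1 + 2 + 1 = 34 cards with no suit reaching 6.
The next card forces some suit to 6, so 34 + 1 = 35.

35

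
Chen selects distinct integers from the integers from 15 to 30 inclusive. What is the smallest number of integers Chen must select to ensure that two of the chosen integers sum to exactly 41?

11

Group the elements by complementary pair {x, 41−x}: {15,26}, {16,25}, {17,24}, …, giving 6 two-element pairs and 4 integers whose partner 41−x falls outside [15,30].
Treating each of those 10 groups as a pigeonhole, one can pick one integer per group — 10 integers — with no two summing to 41.
The 11th integer lands in an occupied pair, forcing a sum of 41.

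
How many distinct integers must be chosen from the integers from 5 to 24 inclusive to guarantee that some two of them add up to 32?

13

Two chosen integers sum to 32 exactly when both halves of some pair {x, 32−x} with 8 ≤ x ≤ 32−x ≤ 24 are chosen — 8 such pairs.
The remaining 4 elements (those with no distinct partner in range) can never complete a 32-sum, so the worst case takes all of them and one from each pair: 4 + 8 = 12.
The 13th integer has to be the second member of some pair, so 12 + 1 = 13.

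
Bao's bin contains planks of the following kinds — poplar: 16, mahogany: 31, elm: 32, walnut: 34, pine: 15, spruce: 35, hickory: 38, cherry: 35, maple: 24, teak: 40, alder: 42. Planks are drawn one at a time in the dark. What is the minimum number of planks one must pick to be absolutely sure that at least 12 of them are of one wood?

122

By the pigeonhole principle, put each drawn plank into a box by wood. The largest draw with every box below 12 takes min(count, 11) from each wood.
Σ min(cᵢ, 11) = 11 + 11 + 11 + 11 + 11 + 11 + 11 + 11 + 11 + 11 + 11 = 121.
Draw number 121 + 1 = 122 must push one box to 12.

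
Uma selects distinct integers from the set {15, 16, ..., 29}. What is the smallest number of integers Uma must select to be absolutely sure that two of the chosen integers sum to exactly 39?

Two chosen integers sum to 39 exactly when both halves of some pair {x, 39−x} with 15 ≤ x ≤ 39−x ≤ 24 are chosen — 5 such pairs.
The remaining 5 elements (those with no distinct partner in range) can never complete a 39-sum, so the worst case takes all of them and one from each pair: 5 + 5 = 10.
The 11th integer has to be the second member of some pair, so 10 + 1 = 11.

11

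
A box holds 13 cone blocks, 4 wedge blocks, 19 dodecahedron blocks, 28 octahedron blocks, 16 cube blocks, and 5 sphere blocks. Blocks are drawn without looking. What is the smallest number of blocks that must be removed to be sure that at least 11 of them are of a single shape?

By the pigeonhole principle, put each drawn block into a box by shape. The largest draw with every box below 11 takes min(count, 10) from each shape; shapes with fewer than 10 contribute all they have.
Σ min(cᵢ, 10) = 10 + 4 + 10 + 10 + 10 + 5 = 49.
Draw number 49 + 1 = 50 must push one box to 11.

50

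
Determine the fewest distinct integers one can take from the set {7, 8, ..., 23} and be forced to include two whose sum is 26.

Group the elements by complementary pair {x, 26−x}: {7,19}, {8,18}, {9,17}, …, giving 6 two-element pairs; the single value 13 (it cannot pair with itself since the integers are distinct); and 4 integers whose partner 26−x falls outside [7,23].
Treating each of those 11 groups as a pigeonhole, one can pick one integer per group — 11 integers — with no two summing to 26.
The 12th integer lands in an occupied pair, forcing a sum of 26.

12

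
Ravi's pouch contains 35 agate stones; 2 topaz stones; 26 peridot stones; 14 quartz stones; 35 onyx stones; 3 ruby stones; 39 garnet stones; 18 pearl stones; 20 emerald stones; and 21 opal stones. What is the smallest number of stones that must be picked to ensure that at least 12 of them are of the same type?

94

By the pigeonhole principle, put each drawn stone into a box by type. The largest draw with every box below 12 takes min(count, 11) from each type; types with fewer than 11 contribute all they have.
Σ min(cᵢ, 11) = 11 + 2 + 11 + 11 + 11 + 3 + 11 + 11 + 11 + 11 = 93.
Draw number 93 + 1 = 94 must push one box to 12.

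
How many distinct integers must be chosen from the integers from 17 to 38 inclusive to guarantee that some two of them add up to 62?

Group the elements by complementary pair {x, 62−x}: {24,38}, {25,37}, {26,36}, …, giving 7 two-element pairs, the single value 31 (it cannot pair with itself since the integers are distinct), and 7 integers whose partner 62−x falls outside [17,38].
Pigeonhole: treating each of those 15 groups as a pigeonhole, one can pick one integer per group — 15 integers — with no two summing to 62.
The 16th integer lands in an occupied pair, forcing a sum of 62.

16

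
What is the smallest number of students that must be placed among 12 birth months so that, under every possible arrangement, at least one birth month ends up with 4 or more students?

With 36 students one could put exactly 3 in each of the 12 birth months, and no birth month would reach 4.
One more student must land in a birth month that already has 3, giving it 4.
So 12 × 3 + 1 = 37 students are required.

37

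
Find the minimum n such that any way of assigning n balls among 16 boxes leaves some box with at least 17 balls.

With 256 balls one could put exactly 16 in each of the 16 boxes, and no box would reach 17.
One more ball must land in a box that already has 16, giving it 17.
So 16 × 16 + 1 = 257 balls are required.

257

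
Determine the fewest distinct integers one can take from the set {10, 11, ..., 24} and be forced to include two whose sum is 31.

10

A set avoiding the sum 31 can contain at most one of each pair {x, 31−x}, plus the 3 elements whose complement lies outside the range.
The integers 16, …, 24 (9 of them) are such a set: any two sum to at least 16+17 = 33 > 31.
Any 10th integer completes one of the 6 pairs, so 10 choices force a sum of 31.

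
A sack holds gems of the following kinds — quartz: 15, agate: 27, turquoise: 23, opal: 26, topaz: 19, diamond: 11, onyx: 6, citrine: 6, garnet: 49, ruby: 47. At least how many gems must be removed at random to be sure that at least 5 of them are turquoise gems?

211

In the worst case for collecting turquoise gems, every non-turquoise gem comes out first.
There are 15 + 27 + 26 + 19 + 11 + 6 + 6 + 49 + 47 = 206 non-turquoise gems altogether.
After those, each further gem must be turquoise, so 206 + 5 = 211 draws guarantee 5 turquoise gems.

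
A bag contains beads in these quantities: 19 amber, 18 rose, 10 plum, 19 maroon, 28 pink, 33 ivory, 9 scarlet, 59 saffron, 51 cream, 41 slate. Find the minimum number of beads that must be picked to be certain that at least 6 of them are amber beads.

274

In the worst case for collecting amber beads, every non-amber bead comes out first.
There are 18 + 10 + 19 + 28 + 33 + 9 + 59 + 51 + 41 = 268 non-amber beads altogether.
After those, each further bead must be amber, so 268 + 6 = 274 draws guarantee 6 amber beads.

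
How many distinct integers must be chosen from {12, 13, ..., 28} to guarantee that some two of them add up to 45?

12

A set avoiding the sum 45 can contain at most one of each pair {x, 45−x}, plus the 5 elements whose complement lies outside the range.
The integers 12, …, 22 (11 of them) are such a set: any two sum to at least 12+13 = 25 and at most 21+22 = 43 < 45.
Pigeonhole: any 12th integer completes one of the 6 pairs, so 12 choices force a sum of 45.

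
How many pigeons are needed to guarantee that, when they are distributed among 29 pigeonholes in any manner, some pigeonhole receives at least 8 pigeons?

With 203 pigeons one could put exactly 7 in each of the 29 pigeonholes, and no pigeonhole would reach 8.
One more pigeon must land in a pigeonhole that already has 7, giving it 8.
So 29 × 7 + 1 = 204 pigeons are required.

204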